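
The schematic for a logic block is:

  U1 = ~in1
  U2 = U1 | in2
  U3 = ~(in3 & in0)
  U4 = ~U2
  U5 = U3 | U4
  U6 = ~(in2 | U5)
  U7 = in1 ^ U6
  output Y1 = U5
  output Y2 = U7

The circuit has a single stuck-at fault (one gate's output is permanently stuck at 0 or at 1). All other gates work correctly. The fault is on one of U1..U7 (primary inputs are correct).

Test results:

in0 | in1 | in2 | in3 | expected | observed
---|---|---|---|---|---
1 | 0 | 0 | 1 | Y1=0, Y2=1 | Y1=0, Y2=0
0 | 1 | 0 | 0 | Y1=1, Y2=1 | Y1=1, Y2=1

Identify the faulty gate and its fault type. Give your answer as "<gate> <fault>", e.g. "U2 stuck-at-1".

Fault-free values for test 1 (in0=1, in1=0, in2=0, in3=1): U1=1, U2=1, U3=0, U4=0, U5=0, U6=1, U7=1, giving Y1=0, Y2=1. Observed Y1=0, Y2=0.
Test 1: faults giving observed Y1=0, Y2=0 are {U6 stuck-at-0, U7 stuck-at-0}.
Test 2 (in0=0, in1=1, in2=0, in3=0): fault-free U1=0, U2=0, U3=1, U4=1, U5=1, U6=0, U7=1 → Y1=1, Y2=1; observed Y1=1, Y2=1. Eliminates U7 stuck-at-0.
Only U6 stuck-at-0 is consistent with every test.

U6 stuck-at-0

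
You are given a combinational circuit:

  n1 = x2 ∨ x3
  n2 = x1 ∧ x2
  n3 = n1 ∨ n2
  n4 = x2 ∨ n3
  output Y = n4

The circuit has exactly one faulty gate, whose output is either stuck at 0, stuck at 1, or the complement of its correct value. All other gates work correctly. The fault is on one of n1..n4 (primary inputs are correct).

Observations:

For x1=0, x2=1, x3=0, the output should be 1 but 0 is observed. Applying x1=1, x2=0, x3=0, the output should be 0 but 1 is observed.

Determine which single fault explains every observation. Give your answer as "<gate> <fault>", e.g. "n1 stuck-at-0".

n4 inverted output

Fault-free values for test 1 (x1=0, x2=1, x3=0): n1=1, n2=0, n3=1, n4=1, giving Y=1. Observed 0.
Test 1: faults giving observed 0 are {n4 stuck-at-0, n4 inverted output}.
Test 2 (x1=1, x2=0, x3=0): fault-free n1=0, n2=0, n3=0, n4=0 → 0; observed 1. Eliminates n4 stuck-at-0.
Only n4 inverted output is consistent with every test.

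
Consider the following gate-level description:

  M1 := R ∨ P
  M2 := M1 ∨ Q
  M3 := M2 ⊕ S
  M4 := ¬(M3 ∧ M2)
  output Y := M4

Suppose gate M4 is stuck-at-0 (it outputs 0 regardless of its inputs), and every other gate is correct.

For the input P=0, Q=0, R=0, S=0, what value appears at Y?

Propagate with M4 forced: M1=0, M2=0, M3=0, M4=0 [stuck-at-0].
So Y = 0. (Without the fault it would be 1.)

0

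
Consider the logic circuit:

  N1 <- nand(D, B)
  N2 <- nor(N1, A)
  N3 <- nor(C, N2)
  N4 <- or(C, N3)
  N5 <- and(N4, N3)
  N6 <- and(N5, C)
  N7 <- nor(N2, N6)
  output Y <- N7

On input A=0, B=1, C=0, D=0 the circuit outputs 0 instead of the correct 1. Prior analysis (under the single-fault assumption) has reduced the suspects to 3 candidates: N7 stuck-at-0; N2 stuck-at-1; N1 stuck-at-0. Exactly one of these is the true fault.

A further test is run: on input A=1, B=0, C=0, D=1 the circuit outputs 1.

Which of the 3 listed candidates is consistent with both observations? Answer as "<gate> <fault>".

N1 stuck-at-0

Evaluate each candidate on input A=1, B=0, C=0, D=1:
  N7 stuck-at-0: N1=1, N2=0, N3=1, N4=1, N5=1, N6=0, N7=0 [stuck-at-0] → 0 — eliminated
  N2 stuck-at-1: N1=1, N2=1 [stuck-at-1], N3=0, N4=0, N5=0, N6=0, N7=0 → 0 — eliminated
  N1 stuck-at-0: N1=0 [stuck-at-0], N2=0, N3=1, N4=1, N5=1, N6=0, N7=1 → 1 — matches
Only N1 stuck-at-0 reproduces the observed 1.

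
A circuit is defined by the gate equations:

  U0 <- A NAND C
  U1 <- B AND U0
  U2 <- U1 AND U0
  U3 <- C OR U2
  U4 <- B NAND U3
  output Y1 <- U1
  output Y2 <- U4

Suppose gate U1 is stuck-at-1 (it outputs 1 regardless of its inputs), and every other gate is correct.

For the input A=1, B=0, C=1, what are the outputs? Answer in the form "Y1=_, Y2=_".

Y1=1, Y2=1

Propagate with U1 forced: U0=0, U1=1 [stuck-at-1], U2=0, U3=1, U4=1.
So the outputs are Y1=1, Y2=1. (Without the fault they would be Y1=0, Y2=1.)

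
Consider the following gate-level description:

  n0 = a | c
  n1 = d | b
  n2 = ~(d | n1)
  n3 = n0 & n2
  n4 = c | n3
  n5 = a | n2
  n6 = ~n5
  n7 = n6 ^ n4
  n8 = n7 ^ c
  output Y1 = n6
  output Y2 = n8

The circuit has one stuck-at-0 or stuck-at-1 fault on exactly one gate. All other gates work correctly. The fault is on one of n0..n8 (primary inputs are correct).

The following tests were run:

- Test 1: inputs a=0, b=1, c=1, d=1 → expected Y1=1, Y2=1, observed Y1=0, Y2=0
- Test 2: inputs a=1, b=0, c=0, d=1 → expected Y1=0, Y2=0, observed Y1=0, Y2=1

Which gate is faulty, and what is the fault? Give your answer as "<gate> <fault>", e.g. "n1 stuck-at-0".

n2 stuck-at-1

Fault-free values for test 1 (a=0, b=1, c=1, d=1): n0=1, n1=1, n2=0, n3=0, n4=1, n5=0, n6=1, n7=0, n8=1, giving Y1=1, Y2=1. Observed Y1=0, Y2=0.
Test 1: faults giving observed Y1=0, Y2=0 are {n2 stuck-at-1, n5 stuck-at-1, n6 stuck-at-0}.
Test 2 (a=1, b=0, c=0, d=1): fault-free n0=1, n1=1, n2=0, n3=0, n4=0, n5=1, n6=0, n7=0, n8=0 → Y1=0, Y2=0; observed Y1=0, Y2=1. Eliminates n5 stuck-at-1, n6 stuck-at-0.
Only n2 stuck-at-1 is consistent with every test.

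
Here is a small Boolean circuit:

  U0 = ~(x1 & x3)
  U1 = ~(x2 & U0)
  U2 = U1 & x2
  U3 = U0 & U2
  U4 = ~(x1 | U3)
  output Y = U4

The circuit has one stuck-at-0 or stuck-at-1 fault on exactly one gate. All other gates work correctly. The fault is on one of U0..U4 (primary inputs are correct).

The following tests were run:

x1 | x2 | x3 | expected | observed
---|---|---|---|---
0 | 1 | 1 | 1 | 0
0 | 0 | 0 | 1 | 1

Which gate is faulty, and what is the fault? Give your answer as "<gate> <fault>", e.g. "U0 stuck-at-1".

U1 stuck-at-1

Fault-free values for test 1 (x1=0, x2=1, x3=1): U0=1, U1=0, U2=0, U3=0, U4=1, giving Y=1. Observed 0.
Test 1: faults giving observed 0 are {U1 stuck-at-1, U2 stuck-at-1, U3 stuck-at-1, U4 stuck-at-0}.
Test 2 (x1=0, x2=0, x3=0): fault-free U0=1, U1=1, U2=0, U3=0, U4=1 → 1; observed 1. Eliminates U2 stuck-at-1, U3 stuck-at-1, U4 stuck-at-0.
Only U1 stuck-at-1 is consistent with every test.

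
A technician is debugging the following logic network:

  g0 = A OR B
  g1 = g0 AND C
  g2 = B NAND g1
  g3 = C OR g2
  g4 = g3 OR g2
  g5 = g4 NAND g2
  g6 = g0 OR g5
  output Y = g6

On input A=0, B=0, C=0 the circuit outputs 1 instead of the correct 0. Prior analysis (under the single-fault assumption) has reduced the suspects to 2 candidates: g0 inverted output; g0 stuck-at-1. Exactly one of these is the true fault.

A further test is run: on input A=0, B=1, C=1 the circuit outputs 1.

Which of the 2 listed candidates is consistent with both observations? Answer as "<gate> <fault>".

g0 stuck-at-1

Evaluate each candidate on input A=0, B=1, C=1:
  g0 inverted output: g0=0 [inverted output], g1=0, g2=1, g3=1, g4=1, g5=0, g6=0 → 0 — eliminated
  g0 stuck-at-1: g0=1 [stuck-at-1], g1=1, g2=0, g3=1, g4=1, g5=1, g6=1 → 1 — matches
Only g0 stuck-at-1 reproduces the observed 1.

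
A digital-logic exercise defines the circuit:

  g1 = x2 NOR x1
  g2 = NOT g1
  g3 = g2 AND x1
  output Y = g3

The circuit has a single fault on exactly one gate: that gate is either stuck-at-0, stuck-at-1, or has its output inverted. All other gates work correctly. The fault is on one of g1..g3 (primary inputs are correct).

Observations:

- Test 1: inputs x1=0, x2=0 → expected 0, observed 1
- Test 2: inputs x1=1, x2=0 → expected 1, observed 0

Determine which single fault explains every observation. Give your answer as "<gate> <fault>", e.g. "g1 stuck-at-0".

g3 inverted output

Fault-free values for test 1 (x1=0, x2=0): g1=1, g2=0, g3=0, giving Y=0. Observed 1.
Test 1: faults giving observed 1 are {g3 stuck-at-1, g3 inverted output}.
Test 2 (x1=1, x2=0): fault-free g1=0, g2=1, g3=1 → 1; observed 0. Eliminates g3 stuck-at-1.
Only g3 inverted output is consistent with every test.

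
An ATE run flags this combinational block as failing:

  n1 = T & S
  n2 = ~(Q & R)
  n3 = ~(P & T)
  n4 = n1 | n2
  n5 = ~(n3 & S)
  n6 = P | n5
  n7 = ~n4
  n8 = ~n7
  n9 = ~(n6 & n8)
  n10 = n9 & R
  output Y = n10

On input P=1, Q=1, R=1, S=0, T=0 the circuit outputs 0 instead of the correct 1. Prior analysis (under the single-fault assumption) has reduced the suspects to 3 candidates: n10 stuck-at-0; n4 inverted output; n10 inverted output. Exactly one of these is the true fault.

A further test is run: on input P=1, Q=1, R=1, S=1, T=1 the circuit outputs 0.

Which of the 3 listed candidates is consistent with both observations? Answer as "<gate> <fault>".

n10 stuck-at-0

Evaluate each candidate on input P=1, Q=1, R=1, S=1, T=1:
  n10 stuck-at-0: n1=1, n2=0, n3=0, n4=1, n5=1, n6=1, n7=0, n8=1, n9=0, n10=0 [stuck-at-0] → 0 — matches
  n4 inverted output: n1=1, n2=0, n3=0, n4=0 [inverted output], n5=1, n6=1, n7=1, n8=0, n9=1, n10=1 → 1 — eliminated
  n10 inverted output: n1=1, n2=0, n3=0, n4=1, n5=1, n6=1, n7=0, n8=1, n9=0, n10=1 [inverted output] → 1 — eliminated
Only n10 stuck-at-0 reproduces the observed 0.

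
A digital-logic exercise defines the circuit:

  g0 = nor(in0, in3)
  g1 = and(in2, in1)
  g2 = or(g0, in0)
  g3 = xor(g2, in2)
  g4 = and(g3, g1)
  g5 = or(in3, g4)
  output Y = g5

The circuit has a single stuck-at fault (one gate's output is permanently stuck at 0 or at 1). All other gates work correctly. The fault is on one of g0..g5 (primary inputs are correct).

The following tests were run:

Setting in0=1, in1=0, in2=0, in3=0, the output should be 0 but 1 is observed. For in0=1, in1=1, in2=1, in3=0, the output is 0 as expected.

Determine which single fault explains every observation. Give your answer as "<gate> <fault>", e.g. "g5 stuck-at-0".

Fault-free values for test 1 (in0=1, in1=0, in2=0, in3=0): g0=0, g1=0, g2=1, g3=1, g4=0, g5=0, giving Y=0. Observed 1.
Test 1: faults giving observed 1 are {g1 stuck-at-1, g4 stuck-at-1, g5 stuck-at-1}.
Test 2 (in0=1, in1=1, in2=1, in3=0): fault-free g0=0, g1=1, g2=1, g3=0, g4=0, g5=0 → 0; observed 0. Eliminates g4 stuck-at-1, g5 stuck-at-1.
Only g1 stuck-at-1 is consistent with every test.

g1 stuck-at-1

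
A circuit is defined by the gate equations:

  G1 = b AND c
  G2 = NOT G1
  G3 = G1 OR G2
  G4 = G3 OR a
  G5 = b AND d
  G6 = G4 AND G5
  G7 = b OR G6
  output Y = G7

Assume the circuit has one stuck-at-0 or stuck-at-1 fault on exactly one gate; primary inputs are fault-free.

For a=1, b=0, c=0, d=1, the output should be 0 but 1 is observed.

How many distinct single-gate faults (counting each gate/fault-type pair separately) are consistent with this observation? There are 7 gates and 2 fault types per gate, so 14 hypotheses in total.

Fault-free: G1=0, G2=1, G3=1, G4=1, G5=0, G6=0, G7=0 → 0. Observed 1.
  G1 stuck-at-0: output 0 ✗
  G1 stuck-at-1: output 0 ✗
  G2 stuck-at-0: output 0 ✗
  G2 stuck-at-1: output 0 ✗
  G3 stuck-at-0: output 0 ✗
  G3 stuck-at-1: output 0 ✗
  G4 stuck-at-0: output 0 ✗
  G4 stuck-at-1: output 0 ✗
  G5 stuck-at-0: output 0 ✗
  G5 stuck-at-1: output 1 ✓
  G6 stuck-at-0: output 0 ✗
  G6 stuck-at-1: output 1 ✓
  G7 stuck-at-0: output 0 ✗
  G7 stuck-at-1: output 1 ✓
Consistent faults: {G5 stuck-at-1, G6 stuck-at-1, G7 stuck-at-1} — 3 in all.

3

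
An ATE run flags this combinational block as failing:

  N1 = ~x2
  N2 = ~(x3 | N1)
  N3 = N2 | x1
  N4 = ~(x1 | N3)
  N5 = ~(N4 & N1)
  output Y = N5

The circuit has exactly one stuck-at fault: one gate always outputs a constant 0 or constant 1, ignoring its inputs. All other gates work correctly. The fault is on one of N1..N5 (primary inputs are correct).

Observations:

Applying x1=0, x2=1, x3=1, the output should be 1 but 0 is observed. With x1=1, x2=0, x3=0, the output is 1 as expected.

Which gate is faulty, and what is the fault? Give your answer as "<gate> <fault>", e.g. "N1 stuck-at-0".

Fault-free values for test 1 (x1=0, x2=1, x3=1): N1=0, N2=0, N3=0, N4=1, N5=1, giving Y=1. Observed 0.
Test 1: faults giving observed 0 are {N1 stuck-at-1, N5 stuck-at-0}.
Test 2 (x1=1, x2=0, x3=0): fault-free N1=1, N2=0, N3=1, N4=0, N5=1 → 1; observed 1. Eliminates N5 stuck-at-0.
Only N1 stuck-at-1 is consistent with every test.

N1 stuck-at-1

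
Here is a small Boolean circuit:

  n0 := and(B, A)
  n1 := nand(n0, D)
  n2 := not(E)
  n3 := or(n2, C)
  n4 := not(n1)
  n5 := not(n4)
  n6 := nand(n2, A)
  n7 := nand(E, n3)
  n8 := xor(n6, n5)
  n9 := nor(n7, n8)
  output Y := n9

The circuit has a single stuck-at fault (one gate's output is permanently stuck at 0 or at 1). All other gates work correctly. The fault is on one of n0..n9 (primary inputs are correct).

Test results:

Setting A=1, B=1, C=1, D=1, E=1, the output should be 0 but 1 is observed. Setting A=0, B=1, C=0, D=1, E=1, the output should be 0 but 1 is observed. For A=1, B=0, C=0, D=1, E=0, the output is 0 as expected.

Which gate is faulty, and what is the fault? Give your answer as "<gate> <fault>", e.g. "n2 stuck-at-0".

n2 stuck-at-1

Fault-free values for test 1 (A=1, B=1, C=1, D=1, E=1): n0=1, n1=0, n2=0, n3=1, n4=1, n5=0, n6=1, n7=0, n8=1, n9=0, giving Y=0. Observed 1.
Test 1: faults giving observed 1 are {n0 stuck-at-0, n1 stuck-at-1, n2 stuck-at-1, n4 stuck-at-0, n5 stuck-at-1, n6 stuck-at-0, n8 stuck-at-0, n9 stuck-at-1}.
Test 2 (A=0, B=1, C=0, D=1, E=1): fault-free n0=0, n1=1, n2=0, n3=0, n4=0, n5=1, n6=1, n7=1, n8=0, n9=0 → 0; observed 1. Eliminates n0 stuck-at-0, n1 stuck-at-1, n4 stuck-at-0, n5 stuck-at-1, n6 stuck-at-0, n8 stuck-at-0.
Test 3 (A=1, B=0, C=0, D=1, E=0): fault-free n0=0, n1=1, n2=1, n3=1, n4=0, n5=1, n6=0, n7=1, n8=1, n9=0 → 0; observed 0. Eliminates n9 stuck-at-1.
Only n2 stuck-at-1 is consistent with every test.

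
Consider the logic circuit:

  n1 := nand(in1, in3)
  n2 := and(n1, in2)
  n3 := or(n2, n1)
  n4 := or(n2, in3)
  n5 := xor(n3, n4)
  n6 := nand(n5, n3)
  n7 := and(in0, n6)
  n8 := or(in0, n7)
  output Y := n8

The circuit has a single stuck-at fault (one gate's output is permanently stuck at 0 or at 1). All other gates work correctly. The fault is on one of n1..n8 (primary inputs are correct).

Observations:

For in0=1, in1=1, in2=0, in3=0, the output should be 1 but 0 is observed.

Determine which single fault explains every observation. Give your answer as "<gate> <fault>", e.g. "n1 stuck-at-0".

Fault-free values for test 1 (in0=1, in1=1, in2=0, in3=0): n1=1, n2=0, n3=1, n4=0, n5=1, n6=0, n7=0, n8=1, giving Y=1. Observed 0.
Test 1: faults giving observed 0 are {n8 stuck-at-0}.
Only n8 stuck-at-0 is consistent with every test.

n8 stuck-at-0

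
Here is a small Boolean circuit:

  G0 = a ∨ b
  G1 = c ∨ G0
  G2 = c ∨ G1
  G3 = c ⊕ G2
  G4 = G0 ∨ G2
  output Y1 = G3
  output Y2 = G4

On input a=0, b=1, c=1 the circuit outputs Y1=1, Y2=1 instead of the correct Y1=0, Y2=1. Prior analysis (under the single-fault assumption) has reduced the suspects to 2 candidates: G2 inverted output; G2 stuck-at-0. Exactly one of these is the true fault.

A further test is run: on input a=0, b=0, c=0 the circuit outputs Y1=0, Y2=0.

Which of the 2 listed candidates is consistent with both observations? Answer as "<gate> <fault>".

Evaluate each candidate on input a=0, b=0, c=0:
  G2 inverted output: G0=0, G1=0, G2=1 [inverted output], G3=1, G4=1 → Y1=1, Y2=1 — eliminated
  G2 stuck-at-0: G0=0, G1=0, G2=0 [stuck-at-0], G3=0, G4=0 → Y1=0, Y2=0 — matches
Only G2 stuck-at-0 reproduces the observed Y1=0, Y2=0.

G2 stuck-at-0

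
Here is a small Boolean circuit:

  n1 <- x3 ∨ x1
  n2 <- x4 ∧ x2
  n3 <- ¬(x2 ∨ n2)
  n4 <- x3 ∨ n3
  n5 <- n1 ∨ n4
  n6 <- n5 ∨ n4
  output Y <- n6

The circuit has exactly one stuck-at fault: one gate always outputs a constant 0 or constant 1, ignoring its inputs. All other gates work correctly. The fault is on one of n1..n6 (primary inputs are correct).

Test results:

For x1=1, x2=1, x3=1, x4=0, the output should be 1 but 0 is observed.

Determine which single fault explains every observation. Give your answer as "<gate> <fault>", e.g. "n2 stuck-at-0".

n6 stuck-at-0

Fault-free values for test 1 (x1=1, x2=1, x3=1, x4=0): n1=1, n2=0, n3=0, n4=1, n5=1, n6=1, giving Y=1. Observed 0.
Test 1: faults giving observed 0 are {n6 stuck-at-0}.
Only n6 stuck-at-0 is consistent with every test.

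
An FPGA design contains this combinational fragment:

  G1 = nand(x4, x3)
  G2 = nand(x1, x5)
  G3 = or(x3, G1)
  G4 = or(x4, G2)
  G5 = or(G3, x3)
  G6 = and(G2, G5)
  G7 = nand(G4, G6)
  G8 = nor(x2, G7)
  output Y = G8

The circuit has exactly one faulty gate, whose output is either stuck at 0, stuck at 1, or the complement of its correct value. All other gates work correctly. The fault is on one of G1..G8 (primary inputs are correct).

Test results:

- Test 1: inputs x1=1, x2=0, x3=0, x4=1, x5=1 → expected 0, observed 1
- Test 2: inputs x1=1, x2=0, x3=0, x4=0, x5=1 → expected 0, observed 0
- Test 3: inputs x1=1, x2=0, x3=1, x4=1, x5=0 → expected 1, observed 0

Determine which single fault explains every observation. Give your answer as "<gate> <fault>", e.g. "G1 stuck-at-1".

Fault-free values for test 1 (x1=1, x2=0, x3=0, x4=1, x5=1): G1=1, G2=0, G3=1, G4=1, G5=1, G6=0, G7=1, G8=0, giving Y=0. Observed 1.
Test 1: faults giving observed 1 are {G2 stuck-at-1, G2 inverted output, G6 stuck-at-1, G6 inverted output, G7 stuck-at-0, G7 inverted output, G8 stuck-at-1, G8 inverted output}.
Test 2 (x1=1, x2=0, x3=0, x4=0, x5=1): fault-free G1=1, G2=0, G3=1, G4=0, G5=1, G6=0, G7=1, G8=0 → 0; observed 0. Eliminates G2 stuck-at-1, G2 inverted output, G7 stuck-at-0, G7 inverted output, G8 stuck-at-1, G8 inverted output.
Test 3 (x1=1, x2=0, x3=1, x4=1, x5=0): fault-free G1=0, G2=1, G3=1, G4=1, G5=1, G6=1, G7=0, G8=1 → 1; observed 0. Eliminates G6 stuck-at-1.
Only G6 inverted output is consistent with every test.

G6 inverted output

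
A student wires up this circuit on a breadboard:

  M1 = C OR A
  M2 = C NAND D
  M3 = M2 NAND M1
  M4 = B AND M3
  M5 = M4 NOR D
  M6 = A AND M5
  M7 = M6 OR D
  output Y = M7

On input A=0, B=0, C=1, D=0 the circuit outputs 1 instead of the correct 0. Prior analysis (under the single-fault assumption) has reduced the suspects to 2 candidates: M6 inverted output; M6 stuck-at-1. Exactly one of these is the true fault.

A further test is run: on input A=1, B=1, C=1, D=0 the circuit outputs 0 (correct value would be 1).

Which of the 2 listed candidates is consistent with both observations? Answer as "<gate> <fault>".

M6 inverted output

Evaluate each candidate on input A=1, B=1, C=1, D=0:
  M6 inverted output: M1=1, M2=1, M3=0, M4=0, M5=1, M6=0 [inverted output], M7=0 → 0 — matches
  M6 stuck-at-1: M1=1, M2=1, M3=0, M4=0, M5=1, M6=1 [stuck-at-1], M7=1 → 1 — eliminated
Only M6 inverted output reproduces the observed 0.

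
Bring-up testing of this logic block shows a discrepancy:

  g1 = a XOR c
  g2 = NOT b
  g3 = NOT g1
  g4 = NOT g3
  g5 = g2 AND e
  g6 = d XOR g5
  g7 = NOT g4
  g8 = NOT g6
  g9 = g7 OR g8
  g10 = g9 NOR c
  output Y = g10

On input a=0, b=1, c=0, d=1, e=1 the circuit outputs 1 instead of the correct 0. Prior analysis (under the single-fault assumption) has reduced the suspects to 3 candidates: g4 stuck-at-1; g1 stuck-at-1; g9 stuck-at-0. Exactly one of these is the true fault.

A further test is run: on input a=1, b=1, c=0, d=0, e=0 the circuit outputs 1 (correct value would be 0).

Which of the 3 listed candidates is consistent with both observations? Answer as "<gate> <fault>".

Evaluate each candidate on input a=1, b=1, c=0, d=0, e=0:
  g4 stuck-at-1: g1=1, g2=0, g3=0, g4=1 [stuck-at-1], g5=0, g6=0, g7=0, g8=1, g9=1, g10=0 → 0 — eliminated
  g1 stuck-at-1: g1=1 [stuck-at-1], g2=0, g3=0, g4=1, g5=0, g6=0, g7=0, g8=1, g9=1, g10=0 → 0 — eliminated
  g9 stuck-at-0: g1=1, g2=0, g3=0, g4=1, g5=0, g6=0, g7=0, g8=1, g9=0 [stuck-at-0], g10=1 → 1 — matches
Only g9 stuck-at-0 reproduces the observed 1.

g9 stuck-at-0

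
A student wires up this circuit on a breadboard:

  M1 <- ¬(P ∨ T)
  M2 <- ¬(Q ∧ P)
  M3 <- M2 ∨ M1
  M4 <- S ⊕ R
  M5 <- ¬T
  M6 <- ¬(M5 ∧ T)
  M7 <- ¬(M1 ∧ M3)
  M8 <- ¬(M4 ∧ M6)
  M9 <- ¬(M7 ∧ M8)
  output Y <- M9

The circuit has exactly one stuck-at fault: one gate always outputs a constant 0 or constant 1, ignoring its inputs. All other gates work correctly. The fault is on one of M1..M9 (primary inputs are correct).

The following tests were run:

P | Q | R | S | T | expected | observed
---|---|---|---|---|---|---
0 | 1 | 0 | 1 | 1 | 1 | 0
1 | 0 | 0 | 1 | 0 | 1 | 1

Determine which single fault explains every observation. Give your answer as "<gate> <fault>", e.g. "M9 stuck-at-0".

M5 stuck-at-1

Fault-free values for test 1 (P=0, Q=1, R=0, S=1, T=1): M1=0, M2=1, M3=1, M4=1, M5=0, M6=1, M7=1, M8=0, M9=1, giving Y=1. Observed 0.
Test 1: faults giving observed 0 are {M4 stuck-at-0, M5 stuck-at-1, M6 stuck-at-0, M8 stuck-at-1, M9 stuck-at-0}.
Test 2 (P=1, Q=0, R=0, S=1, T=0): fault-free M1=0, M2=1, M3=1, M4=1, M5=1, M6=1, M7=1, M8=0, M9=1 → 1; observed 1. Eliminates M4 stuck-at-0, M6 stuck-at-0, M8 stuck-at-1, M9 stuck-at-0.
Only M5 stuck-at-1 is consistent with every test.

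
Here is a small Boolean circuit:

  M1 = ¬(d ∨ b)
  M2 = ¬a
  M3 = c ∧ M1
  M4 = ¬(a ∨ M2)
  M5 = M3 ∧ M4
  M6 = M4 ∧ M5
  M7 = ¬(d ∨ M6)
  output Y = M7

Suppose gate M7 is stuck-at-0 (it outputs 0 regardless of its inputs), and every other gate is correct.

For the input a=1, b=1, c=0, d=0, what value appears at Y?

Propagate with M7 forced: M1=0, M2=0, M3=0, M4=0, M5=0, M6=0, M7=0 [stuck-at-0].
So Y = 0. (Without the fault it would be 1.)

0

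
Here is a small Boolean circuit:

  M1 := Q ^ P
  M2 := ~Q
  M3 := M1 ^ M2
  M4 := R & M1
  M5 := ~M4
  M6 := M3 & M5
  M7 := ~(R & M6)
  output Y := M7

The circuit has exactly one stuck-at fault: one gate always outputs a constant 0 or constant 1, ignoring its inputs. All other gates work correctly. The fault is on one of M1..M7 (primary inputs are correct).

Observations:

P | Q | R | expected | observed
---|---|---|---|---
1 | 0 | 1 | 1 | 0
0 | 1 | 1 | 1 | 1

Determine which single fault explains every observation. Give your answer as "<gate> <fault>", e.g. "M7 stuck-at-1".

Fault-free values for test 1 (P=1, Q=0, R=1): M1=1, M2=1, M3=0, M4=1, M5=0, M6=0, M7=1, giving Y=1. Observed 0.
Test 1: faults giving observed 0 are {M1 stuck-at-0, M6 stuck-at-1, M7 stuck-at-0}.
Test 2 (P=0, Q=1, R=1): fault-free M1=1, M2=0, M3=1, M4=1, M5=0, M6=0, M7=1 → 1; observed 1. Eliminates M6 stuck-at-1, M7 stuck-at-0.
Only M1 stuck-at-0 is consistent with every test.

M1 stuck-at-0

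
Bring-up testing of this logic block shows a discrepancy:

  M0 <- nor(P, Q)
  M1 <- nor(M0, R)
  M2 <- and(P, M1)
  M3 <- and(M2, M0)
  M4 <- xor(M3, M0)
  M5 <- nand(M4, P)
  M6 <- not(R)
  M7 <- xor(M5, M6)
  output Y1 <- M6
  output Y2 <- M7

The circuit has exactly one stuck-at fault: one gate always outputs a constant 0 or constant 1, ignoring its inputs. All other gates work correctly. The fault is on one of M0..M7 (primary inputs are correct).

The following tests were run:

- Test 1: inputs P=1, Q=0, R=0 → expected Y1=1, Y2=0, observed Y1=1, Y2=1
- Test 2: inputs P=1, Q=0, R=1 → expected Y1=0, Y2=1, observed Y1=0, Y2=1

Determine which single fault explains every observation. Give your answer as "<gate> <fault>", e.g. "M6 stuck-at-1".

M7 stuck-at-1

Fault-free values for test 1 (P=1, Q=0, R=0): M0=0, M1=1, M2=1, M3=0, M4=0, M5=1, M6=1, M7=0, giving Y1=1, Y2=0. Observed Y1=1, Y2=1.
Test 1: faults giving observed Y1=1, Y2=1 are {M0 stuck-at-1, M3 stuck-at-1, M4 stuck-at-1, M5 stuck-at-0, M7 stuck-at-1}.
Test 2 (P=1, Q=0, R=1): fault-free M0=0, M1=0, M2=0, M3=0, M4=0, M5=1, M6=0, M7=1 → Y1=0, Y2=1; observed Y1=0, Y2=1. Eliminates M0 stuck-at-1, M3 stuck-at-1, M4 stuck-at-1, M5 stuck-at-0.
Only M7 stuck-at-1 is consistent with every test.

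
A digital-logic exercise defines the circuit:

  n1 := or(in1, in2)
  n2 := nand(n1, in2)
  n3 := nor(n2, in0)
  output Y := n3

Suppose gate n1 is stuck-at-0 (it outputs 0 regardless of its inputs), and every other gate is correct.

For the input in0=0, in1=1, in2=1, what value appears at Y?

0

Propagate with n1 forced: n1=0 [stuck-at-0], n2=1, n3=0.
So Y = 0. (Without the fault it would be 1.)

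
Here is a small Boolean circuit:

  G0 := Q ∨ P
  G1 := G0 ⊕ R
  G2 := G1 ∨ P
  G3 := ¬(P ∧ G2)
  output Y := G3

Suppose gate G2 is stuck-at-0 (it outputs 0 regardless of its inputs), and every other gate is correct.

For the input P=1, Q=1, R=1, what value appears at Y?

Propagate with G2 forced: G0=1, G1=0, G2=0 [stuck-at-0], G3=1.
So Y = 1. (Without the fault it would be 0.)

1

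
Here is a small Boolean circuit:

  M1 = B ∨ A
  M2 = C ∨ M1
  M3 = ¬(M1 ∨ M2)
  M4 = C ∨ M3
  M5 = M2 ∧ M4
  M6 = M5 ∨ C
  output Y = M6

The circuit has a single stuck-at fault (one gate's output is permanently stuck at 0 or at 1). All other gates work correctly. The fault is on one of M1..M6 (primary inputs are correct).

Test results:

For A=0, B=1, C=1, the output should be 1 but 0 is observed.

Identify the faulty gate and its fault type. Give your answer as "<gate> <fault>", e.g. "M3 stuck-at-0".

Fault-free values for test 1 (A=0, B=1, C=1): M1=1, M2=1, M3=0, M4=1, M5=1, M6=1, giving Y=1. Observed 0.
Test 1: faults giving observed 0 are {M6 stuck-at-0}.
Only M6 stuck-at-0 is consistent with every test.

M6 stuck-at-0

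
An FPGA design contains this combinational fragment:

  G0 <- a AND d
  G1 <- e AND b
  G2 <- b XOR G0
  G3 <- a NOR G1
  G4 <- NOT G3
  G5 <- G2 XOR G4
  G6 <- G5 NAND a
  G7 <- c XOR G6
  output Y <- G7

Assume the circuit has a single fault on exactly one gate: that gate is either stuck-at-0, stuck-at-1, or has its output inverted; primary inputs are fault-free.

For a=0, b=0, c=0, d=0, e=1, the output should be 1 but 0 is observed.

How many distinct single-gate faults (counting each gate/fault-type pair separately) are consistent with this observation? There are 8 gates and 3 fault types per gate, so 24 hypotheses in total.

4

Fault-free: G0=0, G1=0, G2=0, G3=1, G4=0, G5=0, G6=1, G7=1 → 1. Observed 0.
  G0: none of the 3 fault types match ✗
  G1: none of the 3 fault types match ✗
  G2: none of the 3 fault types match ✗
  G3: none of the 3 fault types match ✗
  G4: none of the 3 fault types match ✗
  G5: none of the 3 fault types match ✗
  G6: stuck-at-0, inverted output ✓; others ✗
  G7: stuck-at-0, inverted output ✓; others ✗
Consistent faults: {G6 stuck-at-0, G6 inverted output, G7 stuck-at-0, G7 inverted output} — 4 in all.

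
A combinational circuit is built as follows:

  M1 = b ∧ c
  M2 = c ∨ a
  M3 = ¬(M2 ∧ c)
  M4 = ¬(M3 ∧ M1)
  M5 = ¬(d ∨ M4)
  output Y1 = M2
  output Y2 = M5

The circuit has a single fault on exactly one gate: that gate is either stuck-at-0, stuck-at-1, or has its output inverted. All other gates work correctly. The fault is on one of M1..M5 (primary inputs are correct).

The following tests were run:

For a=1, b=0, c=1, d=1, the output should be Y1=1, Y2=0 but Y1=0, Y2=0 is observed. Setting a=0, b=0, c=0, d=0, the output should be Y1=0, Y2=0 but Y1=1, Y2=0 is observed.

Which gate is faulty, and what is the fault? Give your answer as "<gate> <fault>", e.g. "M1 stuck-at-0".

Fault-free values for test 1 (a=1, b=0, c=1, d=1): M1=0, M2=1, M3=0, M4=1, M5=0, giving Y1=1, Y2=0. Observed Y1=0, Y2=0.
Test 1: faults giving observed Y1=0, Y2=0 are {M2 stuck-at-0, M2 inverted output}.
Test 2 (a=0, b=0, c=0, d=0): fault-free M1=0, M2=0, M3=1, M4=1, M5=0 → Y1=0, Y2=0; observed Y1=1, Y2=0. Eliminates M2 stuck-at-0.
Only M2 inverted output is consistent with every test.

M2 inverted output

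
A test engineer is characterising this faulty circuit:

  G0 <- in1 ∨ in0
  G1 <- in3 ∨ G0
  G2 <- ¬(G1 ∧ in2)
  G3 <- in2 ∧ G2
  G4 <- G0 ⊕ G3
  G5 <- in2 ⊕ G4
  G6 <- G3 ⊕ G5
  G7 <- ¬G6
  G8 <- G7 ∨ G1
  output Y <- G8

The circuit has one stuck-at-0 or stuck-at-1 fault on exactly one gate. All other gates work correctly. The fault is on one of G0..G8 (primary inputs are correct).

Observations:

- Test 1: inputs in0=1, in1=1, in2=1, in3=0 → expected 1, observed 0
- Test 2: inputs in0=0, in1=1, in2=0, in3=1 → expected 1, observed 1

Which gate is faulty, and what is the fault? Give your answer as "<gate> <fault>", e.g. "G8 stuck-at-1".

G0 stuck-at-0

Fault-free values for test 1 (in0=1, in1=1, in2=1, in3=0): G0=1, G1=1, G2=0, G3=0, G4=1, G5=0, G6=0, G7=1, G8=1, giving Y=1. Observed 0.
Test 1: faults giving observed 0 are {G0 stuck-at-0, G8 stuck-at-0}.
Test 2 (in0=0, in1=1, in2=0, in3=1): fault-free G0=1, G1=1, G2=1, G3=0, G4=1, G5=1, G6=1, G7=0, G8=1 → 1; observed 1. Eliminates G8 stuck-at-0.
Only G0 stuck-at-0 is consistent with every test.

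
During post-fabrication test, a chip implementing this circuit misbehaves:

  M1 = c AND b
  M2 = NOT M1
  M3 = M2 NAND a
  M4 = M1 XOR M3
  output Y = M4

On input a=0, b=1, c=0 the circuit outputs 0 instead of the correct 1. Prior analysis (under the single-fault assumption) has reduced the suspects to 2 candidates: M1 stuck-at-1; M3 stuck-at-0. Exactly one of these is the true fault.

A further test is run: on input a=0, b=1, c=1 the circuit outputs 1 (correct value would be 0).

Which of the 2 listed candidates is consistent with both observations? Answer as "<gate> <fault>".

Evaluate each candidate on input a=0, b=1, c=1:
  M1 stuck-at-1: M1=1 [stuck-at-1], M2=0, M3=1, M4=0 → 0 — eliminated
  M3 stuck-at-0: M1=1, M2=0, M3=0 [stuck-at-0], M4=1 → 1 — matches
Only M3 stuck-at-0 reproduces the observed 1.

M3 stuck-at-0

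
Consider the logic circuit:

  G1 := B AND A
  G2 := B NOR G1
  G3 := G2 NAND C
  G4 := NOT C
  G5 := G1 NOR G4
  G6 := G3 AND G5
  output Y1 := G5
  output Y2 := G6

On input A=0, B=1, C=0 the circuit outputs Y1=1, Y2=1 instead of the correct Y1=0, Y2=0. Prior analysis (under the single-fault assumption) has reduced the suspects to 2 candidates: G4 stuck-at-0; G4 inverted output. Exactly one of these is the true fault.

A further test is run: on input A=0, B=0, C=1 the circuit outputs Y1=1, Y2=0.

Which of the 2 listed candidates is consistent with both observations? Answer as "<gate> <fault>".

Evaluate each candidate on input A=0, B=0, C=1:
  G4 stuck-at-0: G1=0, G2=1, G3=0, G4=0 [stuck-at-0], G5=1, G6=0 → Y1=1, Y2=0 — matches
  G4 inverted output: G1=0, G2=1, G3=0, G4=1 [inverted output], G5=0, G6=0 → Y1=0, Y2=0 — eliminated
Only G4 stuck-at-0 reproduces the observed Y1=1, Y2=0.

G4 stuck-at-0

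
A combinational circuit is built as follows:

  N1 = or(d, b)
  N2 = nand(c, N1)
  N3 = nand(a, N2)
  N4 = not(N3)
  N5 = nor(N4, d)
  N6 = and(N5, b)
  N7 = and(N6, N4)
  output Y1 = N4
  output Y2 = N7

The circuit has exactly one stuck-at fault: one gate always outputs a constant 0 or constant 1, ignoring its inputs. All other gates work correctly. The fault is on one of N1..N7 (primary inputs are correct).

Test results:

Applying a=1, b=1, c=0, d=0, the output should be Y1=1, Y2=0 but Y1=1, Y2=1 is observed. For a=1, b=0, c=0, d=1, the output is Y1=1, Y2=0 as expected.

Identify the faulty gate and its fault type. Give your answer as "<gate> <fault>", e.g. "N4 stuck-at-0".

Fault-free values for test 1 (a=1, b=1, c=0, d=0): N1=1, N2=1, N3=0, N4=1, N5=0, N6=0, N7=0, giving Y1=1, Y2=0. Observed Y1=1, Y2=1.
Test 1: faults giving observed Y1=1, Y2=1 are {N5 stuck-at-1, N6 stuck-at-1, N7 stuck-at-1}.
Test 2 (a=1, b=0, c=0, d=1): fault-free N1=1, N2=1, N3=0, N4=1, N5=0, N6=0, N7=0 → Y1=1, Y2=0; observed Y1=1, Y2=0. Eliminates N6 stuck-at-1, N7 stuck-at-1.
Only N5 stuck-at-1 is consistent with every test.

N5 stuck-at-1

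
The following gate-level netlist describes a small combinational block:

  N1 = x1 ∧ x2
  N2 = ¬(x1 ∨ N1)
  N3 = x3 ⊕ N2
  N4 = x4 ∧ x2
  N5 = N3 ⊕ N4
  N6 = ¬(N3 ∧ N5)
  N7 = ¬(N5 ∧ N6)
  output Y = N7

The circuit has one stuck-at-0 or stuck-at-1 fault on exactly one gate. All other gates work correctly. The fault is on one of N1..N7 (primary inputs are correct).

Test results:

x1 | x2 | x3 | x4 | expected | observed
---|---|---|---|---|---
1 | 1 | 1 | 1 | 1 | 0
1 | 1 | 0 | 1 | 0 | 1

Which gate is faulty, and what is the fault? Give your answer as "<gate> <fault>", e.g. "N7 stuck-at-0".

Fault-free values for test 1 (x1=1, x2=1, x3=1, x4=1): N1=1, N2=0, N3=1, N4=1, N5=0, N6=1, N7=1, giving Y=1. Observed 0.
Test 1: faults giving observed 0 are {N2 stuck-at-1, N3 stuck-at-0, N7 stuck-at-0}.
Test 2 (x1=1, x2=1, x3=0, x4=1): fault-free N1=1, N2=0, N3=0, N4=1, N5=1, N6=1, N7=0 → 0; observed 1. Eliminates N3 stuck-at-0, N7 stuck-at-0.
Only N2 stuck-at-1 is consistent with every test.

N2 stuck-at-1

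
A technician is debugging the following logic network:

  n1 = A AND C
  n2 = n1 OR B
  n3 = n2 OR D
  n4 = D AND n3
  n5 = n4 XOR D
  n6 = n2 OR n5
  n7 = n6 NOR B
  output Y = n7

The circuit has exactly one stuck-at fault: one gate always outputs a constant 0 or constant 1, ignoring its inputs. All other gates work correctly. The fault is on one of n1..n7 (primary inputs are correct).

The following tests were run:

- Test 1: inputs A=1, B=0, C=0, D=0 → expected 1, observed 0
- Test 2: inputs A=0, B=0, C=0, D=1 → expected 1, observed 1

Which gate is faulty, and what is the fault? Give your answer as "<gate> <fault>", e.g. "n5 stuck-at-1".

Fault-free values for test 1 (A=1, B=0, C=0, D=0): n1=0, n2=0, n3=0, n4=0, n5=0, n6=0, n7=1, giving Y=1. Observed 0.
Test 1: faults giving observed 0 are {n1 stuck-at-1, n2 stuck-at-1, n4 stuck-at-1, n5 stuck-at-1, n6 stuck-at-1, n7 stuck-at-0}.
Test 2 (A=0, B=0, C=0, D=1): fault-free n1=0, n2=0, n3=1, n4=1, n5=0, n6=0, n7=1 → 1; observed 1. Eliminates n1 stuck-at-1, n2 stuck-at-1, n5 stuck-at-1, n6 stuck-at-1, n7 stuck-at-0.
Only n4 stuck-at-1 is consistent with every test.

n4 stuck-at-1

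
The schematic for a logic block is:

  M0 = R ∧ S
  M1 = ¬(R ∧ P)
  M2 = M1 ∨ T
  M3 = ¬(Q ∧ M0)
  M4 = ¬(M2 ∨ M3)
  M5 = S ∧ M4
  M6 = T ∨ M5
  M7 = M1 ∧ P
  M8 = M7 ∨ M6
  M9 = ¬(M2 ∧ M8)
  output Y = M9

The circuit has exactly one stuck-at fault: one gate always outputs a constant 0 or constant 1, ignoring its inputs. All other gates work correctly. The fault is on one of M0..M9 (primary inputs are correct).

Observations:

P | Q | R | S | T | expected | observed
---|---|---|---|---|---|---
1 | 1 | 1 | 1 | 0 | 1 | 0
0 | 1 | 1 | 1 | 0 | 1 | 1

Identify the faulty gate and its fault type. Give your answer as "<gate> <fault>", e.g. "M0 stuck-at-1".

M1 stuck-at-1

Fault-free values for test 1 (P=1, Q=1, R=1, S=1, T=0): M0=1, M1=0, M2=0, M3=0, M4=1, M5=1, M6=1, M7=0, M8=1, M9=1, giving Y=1. Observed 0.
Test 1: faults giving observed 0 are {M1 stuck-at-1, M9 stuck-at-0}.
Test 2 (P=0, Q=1, R=1, S=1, T=0): fault-free M0=1, M1=1, M2=1, M3=0, M4=0, M5=0, M6=0, M7=0, M8=0, M9=1 → 1; observed 1. Eliminates M9 stuck-at-0.
Only M1 stuck-at-1 is consistent with every test.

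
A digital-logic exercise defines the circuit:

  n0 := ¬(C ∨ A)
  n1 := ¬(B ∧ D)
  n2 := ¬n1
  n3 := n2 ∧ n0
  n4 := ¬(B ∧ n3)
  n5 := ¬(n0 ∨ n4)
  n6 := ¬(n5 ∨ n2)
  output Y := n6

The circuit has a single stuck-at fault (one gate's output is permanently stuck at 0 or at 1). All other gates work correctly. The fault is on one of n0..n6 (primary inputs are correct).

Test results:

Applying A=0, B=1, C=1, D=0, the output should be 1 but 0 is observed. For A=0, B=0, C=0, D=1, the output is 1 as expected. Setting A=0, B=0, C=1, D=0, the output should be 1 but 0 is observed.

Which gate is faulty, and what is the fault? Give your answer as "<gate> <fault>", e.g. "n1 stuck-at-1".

n4 stuck-at-0

Fault-free values for test 1 (A=0, B=1, C=1, D=0): n0=0, n1=1, n2=0, n3=0, n4=1, n5=0, n6=1, giving Y=1. Observed 0.
Test 1: faults giving observed 0 are {n1 stuck-at-0, n2 stuck-at-1, n3 stuck-at-1, n4 stuck-at-0, n5 stuck-at-1, n6 stuck-at-0}.
Test 2 (A=0, B=0, C=0, D=1): fault-free n0=1, n1=1, n2=0, n3=0, n4=1, n5=0, n6=1 → 1; observed 1. Eliminates n1 stuck-at-0, n2 stuck-at-1, n5 stuck-at-1, n6 stuck-at-0.
Test 3 (A=0, B=0, C=1, D=0): fault-free n0=0, n1=1, n2=0, n3=0, n4=1, n5=0, n6=1 → 1; observed 0. Eliminates n3 stuck-at-1.
Only n4 stuck-at-0 is consistent with every test.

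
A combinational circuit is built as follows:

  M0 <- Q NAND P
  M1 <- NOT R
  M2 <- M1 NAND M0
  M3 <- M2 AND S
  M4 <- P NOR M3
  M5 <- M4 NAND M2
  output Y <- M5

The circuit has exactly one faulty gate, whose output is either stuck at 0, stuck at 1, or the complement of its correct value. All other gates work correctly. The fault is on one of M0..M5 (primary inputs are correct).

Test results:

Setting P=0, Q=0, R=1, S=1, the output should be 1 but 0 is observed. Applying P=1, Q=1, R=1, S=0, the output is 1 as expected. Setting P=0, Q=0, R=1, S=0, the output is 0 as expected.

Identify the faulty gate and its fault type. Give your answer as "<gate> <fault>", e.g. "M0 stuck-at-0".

Fault-free values for test 1 (P=0, Q=0, R=1, S=1): M0=1, M1=0, M2=1, M3=1, M4=0, M5=1, giving Y=1. Observed 0.
Test 1: faults giving observed 0 are {M3 stuck-at-0, M3 inverted output, M4 stuck-at-1, M4 inverted output, M5 stuck-at-0, M5 inverted output}.
Test 2 (P=1, Q=1, R=1, S=0): fault-free M0=0, M1=0, M2=1, M3=0, M4=0, M5=1 → 1; observed 1. Eliminates M4 stuck-at-1, M4 inverted output, M5 stuck-at-0, M5 inverted output.
Test 3 (P=0, Q=0, R=1, S=0): fault-free M0=1, M1=0, M2=1, M3=0, M4=1, M5=0 → 0; observed 0. Eliminates M3 inverted output.
Only M3 stuck-at-0 is consistent with every test.

M3 stuck-at-0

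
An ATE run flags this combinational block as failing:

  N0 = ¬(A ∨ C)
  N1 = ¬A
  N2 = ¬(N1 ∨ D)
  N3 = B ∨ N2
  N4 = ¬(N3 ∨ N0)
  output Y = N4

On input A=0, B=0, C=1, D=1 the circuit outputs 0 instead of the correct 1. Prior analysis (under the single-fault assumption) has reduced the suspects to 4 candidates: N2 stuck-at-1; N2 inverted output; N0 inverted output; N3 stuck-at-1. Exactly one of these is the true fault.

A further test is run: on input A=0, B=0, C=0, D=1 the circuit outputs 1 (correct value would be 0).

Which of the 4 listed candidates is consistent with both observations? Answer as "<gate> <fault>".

N0 inverted output

Evaluate each candidate on input A=0, B=0, C=0, D=1:
  N2 stuck-at-1: N0=1, N1=1, N2=1 [stuck-at-1], N3=1, N4=0 → 0 — eliminated
  N2 inverted output: N0=1, N1=1, N2=1 [inverted output], N3=1, N4=0 → 0 — eliminated
  N0 inverted output: N0=0 [inverted output], N1=1, N2=0, N3=0, N4=1 → 1 — matches
  N3 stuck-at-1: N0=1, N1=1, N2=0, N3=1 [stuck-at-1], N4=0 → 0 — eliminated
Only N0 inverted output reproduces the observed 1.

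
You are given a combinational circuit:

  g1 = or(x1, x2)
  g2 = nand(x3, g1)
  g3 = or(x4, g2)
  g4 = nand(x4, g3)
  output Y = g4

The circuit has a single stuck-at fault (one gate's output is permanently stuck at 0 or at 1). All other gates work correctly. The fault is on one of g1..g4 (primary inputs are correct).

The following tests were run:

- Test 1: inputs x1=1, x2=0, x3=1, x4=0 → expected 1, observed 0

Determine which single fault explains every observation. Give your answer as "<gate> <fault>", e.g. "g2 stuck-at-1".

Fault-free values for test 1 (x1=1, x2=0, x3=1, x4=0): g1=1, g2=0, g3=0, g4=1, giving Y=1. Observed 0.
Test 1: faults giving observed 0 are {g4 stuck-at-0}.
Only g4 stuck-at-0 is consistent with every test.

g4 stuck-at-0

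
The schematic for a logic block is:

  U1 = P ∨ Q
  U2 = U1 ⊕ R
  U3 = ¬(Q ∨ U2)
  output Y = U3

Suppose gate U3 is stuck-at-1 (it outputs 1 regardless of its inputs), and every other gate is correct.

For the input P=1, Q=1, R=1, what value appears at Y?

1

Propagate with U3 forced: U1=1, U2=0, U3=1 [stuck-at-1].
So Y = 1. (Without the fault it would be 0.)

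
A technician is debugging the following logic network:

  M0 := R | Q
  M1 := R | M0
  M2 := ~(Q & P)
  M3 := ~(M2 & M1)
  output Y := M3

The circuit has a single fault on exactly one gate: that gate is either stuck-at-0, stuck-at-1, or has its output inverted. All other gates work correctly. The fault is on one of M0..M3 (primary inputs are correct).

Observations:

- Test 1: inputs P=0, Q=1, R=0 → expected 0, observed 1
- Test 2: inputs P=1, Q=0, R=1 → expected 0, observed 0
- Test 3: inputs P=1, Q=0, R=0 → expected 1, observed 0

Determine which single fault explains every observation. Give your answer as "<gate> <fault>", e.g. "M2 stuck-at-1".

Fault-free values for test 1 (P=0, Q=1, R=0): M0=1, M1=1, M2=1, M3=0, giving Y=0. Observed 1.
Test 1: faults giving observed 1 are {M0 stuck-at-0, M0 inverted output, M1 stuck-at-0, M1 inverted output, M2 stuck-at-0, M2 inverted output, M3 stuck-at-1, M3 inverted output}.
Test 2 (P=1, Q=0, R=1): fault-free M0=1, M1=1, M2=1, M3=0 → 0; observed 0. Eliminates M1 stuck-at-0, M1 inverted output, M2 stuck-at-0, M2 inverted output, M3 stuck-at-1, M3 inverted output.
Test 3 (P=1, Q=0, R=0): fault-free M0=0, M1=0, M2=1, M3=1 → 1; observed 0. Eliminates M0 stuck-at-0.
Only M0 inverted output is consistent with every test.

M0 inverted output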